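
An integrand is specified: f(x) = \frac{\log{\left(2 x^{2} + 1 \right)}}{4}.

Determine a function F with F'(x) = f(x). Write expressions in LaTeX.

An antiderivative is F(x) = \frac{x \log{\left(2 x^{2} + 1 \right)} - 2 x + \sqrt{2} \operatorname{atan}{\left(\sqrt{2} x \right)}}{4}.

Whatever form F(x) takes, F'(x) = f(x) is non-negotiable.
Check: d/dx[\frac{x \log{\left(2 x^{2} + 1 \right)} - 2 x + \sqrt{2} \operatorname{atan}{\left(\sqrt{2} x \right)}}{4}] = \frac{\log{\left(2 x^{2} + 1 \right)}}{4} = f(x).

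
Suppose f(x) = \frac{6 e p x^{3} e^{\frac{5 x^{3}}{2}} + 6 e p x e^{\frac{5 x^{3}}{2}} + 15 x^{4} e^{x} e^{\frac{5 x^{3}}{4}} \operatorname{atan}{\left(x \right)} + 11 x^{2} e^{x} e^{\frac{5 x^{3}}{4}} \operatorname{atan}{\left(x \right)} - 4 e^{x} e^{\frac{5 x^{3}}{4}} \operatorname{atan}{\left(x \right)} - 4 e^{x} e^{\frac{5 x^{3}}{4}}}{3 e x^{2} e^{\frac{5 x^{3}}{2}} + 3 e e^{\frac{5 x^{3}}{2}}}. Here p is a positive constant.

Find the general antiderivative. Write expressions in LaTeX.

Check any antiderivative F(x) by computing F'(x) and comparing it with f(x).
Check: d/dx[\frac{3 p x^{2} - \frac{4 e^{x} e^{- \frac{5 x^{3}}{4}} \operatorname{atan}{\left(x \right)}}{e}}{3}] = \frac{6 e p x^{3} e^{\frac{5 x^{3}}{2}} + 6 e p x e^{\frac{5 x^{3}}{2}} + 15 x^{4} e^{x} e^{\frac{5 x^{3}}{4}} \operatorname{atan}{\left(x \right)} + 11 x^{2} e^{x} e^{\frac{5 x^{3}}{4}} \operatorname{atan}{\left(x \right)} - 4 e^{x} e^{\frac{5 x^{3}}{4}} \operatorname{atan}{\left(x \right)} - 4 e^{x} e^{\frac{5 x^{3}}{4}}}{3 e x^{2} e^{\frac{5 x^{3}}{2}} + 3 e e^{\frac{5 x^{3}}{2}}} = f(x).

F(x) = \frac{3 p x^{2} - \frac{4 e^{x} e^{- \frac{5 x^{3}}{4}} \operatorname{atan}{\left(x \right)}}{e}}{3} + C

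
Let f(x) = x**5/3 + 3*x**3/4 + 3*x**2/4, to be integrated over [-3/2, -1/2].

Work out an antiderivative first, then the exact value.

Antiderivative: F(x) = x**3*(8*x**3 + 27*x + 36)/144; value = -109/144

Integrate term by term and add the pieces.
F(x) = x**3*(8*x**3 + 27*x + 36)/144 is an antiderivative of f.
Check: d/dx[x**3*(8*x**3 + 27*x + 36)/144] = x**5/3 + 3*x**3/4 + 3*x**2/4 = f(x).
F(-1/2) = -43/2304; F(-3/2) = 189/256.
Integral = F(-1/2) - F(-3/2) = -109/144.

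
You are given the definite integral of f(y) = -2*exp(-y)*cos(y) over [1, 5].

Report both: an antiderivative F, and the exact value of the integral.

A first test for any F(y): its y-derivative must equal f(y) identically.
F(y) = (-sin(y) + cos(y))*exp(-y) is an antiderivative of f.
Check: d/dy[(-sin(y) + cos(y))*exp(-y)] = -2*exp(-y)*cos(y) = f(y).
F(5) = exp(-5)*cos(5) - exp(-5)*sin(5); F(1) = -exp(-1)*sin(1) + exp(-1)*cos(1).
Integral = F(5) - F(1) = -exp(-1)*cos(1) + exp(-5)*cos(5) - exp(-5)*sin(5) + exp(-1)*sin(1).

Antiderivative: F(y) = (-sin(y) + cos(y))*exp(-y); value = -exp(-1)*cos(1) + exp(-5)*cos(5) - exp(-5)*sin(5) + exp(-1)*sin(1)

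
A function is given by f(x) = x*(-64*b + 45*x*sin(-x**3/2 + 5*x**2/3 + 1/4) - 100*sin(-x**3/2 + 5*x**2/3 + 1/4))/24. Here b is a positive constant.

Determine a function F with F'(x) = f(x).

Differentiate the proposed F(x) back; it has to land on f(x) exactly.
Check: d/dx[-4*b*x**2/3 + 5*cos(-x**3/2 + 5*x**2/3 + 1/4)/4] = -8*b*x/3 + 15*x**2*sin(-x**3/2 + 5*x**2/3 + 1/4)/8 - 25*x*sin(-x**3/2 + 5*x**2/3 + 1/4)/6, which equals f(x).

An antiderivative is F(x) = -4*b*x**2/3 + 5*cos(-x**3/2 + 5*x**2/3 + 1/4)/4.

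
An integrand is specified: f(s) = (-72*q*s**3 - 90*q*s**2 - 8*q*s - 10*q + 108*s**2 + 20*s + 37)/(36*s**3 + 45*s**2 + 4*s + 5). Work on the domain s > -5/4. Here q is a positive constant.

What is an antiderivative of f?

For F(s) to be correct the identity F'(s) - f(s) = 0 must hold.
Check: d/ds[(-6*q*s + 9*log(2*s + 5/2) + 5*atan(3*s))/3] = (-72*q*s**3 - 90*q*s**2 - 8*q*s - 10*q + 108*s**2 + 20*s + 37)/(36*s**3 + 45*s**2 + 4*s + 5) = f(s).

An antiderivative is F(s) = (-6*q*s + 9*log(2*s + 5/2) + 5*atan(3*s))/3.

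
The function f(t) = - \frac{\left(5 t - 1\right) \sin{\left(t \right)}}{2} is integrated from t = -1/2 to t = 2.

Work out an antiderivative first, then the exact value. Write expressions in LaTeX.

Any candidate F(t) must reproduce f(t) exactly when differentiated.
F(t) = \frac{5 t \cos{\left(t \right)} - 5 \sin{\left(t \right)} - \cos{\left(t \right)}}{2} is an antiderivative of f.
Check: d/dt[\frac{5 t \cos{\left(t \right)} - 5 \sin{\left(t \right)} - \cos{\left(t \right)}}{2}] = - \frac{5 t \sin{\left(t \right)}}{2} + \frac{\sin{\left(t \right)}}{2}, which equals f(t).
F(2) = - \frac{5 \sin{\left(2 \right)}}{2} + \frac{9 \cos{\left(2 \right)}}{2}; F(-1/2) = - \frac{7 \cos{\left(\frac{1}{2} \right)}}{4} + \frac{5 \sin{\left(\frac{1}{2} \right)}}{2}.
Integral = F(2) - F(-1/2) = - \frac{5 \sin{\left(2 \right)}}{2} + \frac{9 \cos{\left(2 \right)}}{2} - \frac{5 \sin{\left(\frac{1}{2} \right)}}{2} + \frac{7 \cos{\left(\frac{1}{2} \right)}}{4}.

Antiderivative: F(t) = \frac{5 t \cos{\left(t \right)} - 5 \sin{\left(t \right)} - \cos{\left(t \right)}}{2}; value = - \frac{5 \sin{\left(2 \right)}}{2} + \frac{9 \cos{\left(2 \right)}}{2} - \frac{5 \sin{\left(\frac{1}{2} \right)}}{2} + \frac{7 \cos{\left(\frac{1}{2} \right)}}{4}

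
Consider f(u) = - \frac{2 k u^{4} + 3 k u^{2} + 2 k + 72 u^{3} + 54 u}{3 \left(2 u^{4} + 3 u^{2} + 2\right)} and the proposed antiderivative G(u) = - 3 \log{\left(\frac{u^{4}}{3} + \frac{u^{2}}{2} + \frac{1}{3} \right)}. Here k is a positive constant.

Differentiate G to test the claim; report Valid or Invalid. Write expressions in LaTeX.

d/du[G] = \frac{- 24 u^{3} - 18 u}{2 u^{4} + 3 u^{2} + 2}
d/du[G] - f(u) = \frac{k}{3} != 0.

Invalid: d/du[G] - f = \frac{k}{3}, which is not 0.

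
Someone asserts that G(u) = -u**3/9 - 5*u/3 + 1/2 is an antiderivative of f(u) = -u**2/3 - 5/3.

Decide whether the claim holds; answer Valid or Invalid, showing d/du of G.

d/du[G] = -u**2/3 - 5/3
This equals f(u) exactly, so the claim holds.

Valid. The derivative of G reproduces f.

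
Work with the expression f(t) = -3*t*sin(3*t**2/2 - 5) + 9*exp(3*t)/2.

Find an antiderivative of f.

An antiderivative is F(t) = 3*exp(3*t)/2 + cos(3*t**2/2 - 5).

The integrand splits into summands that can be handled one at a time.
Check: d/dt[3*exp(3*t)/2 + cos(3*t**2/2 - 5)] = -3*t*sin(3*t**2/2 - 5) + 9*exp(3*t)/2 = f(t).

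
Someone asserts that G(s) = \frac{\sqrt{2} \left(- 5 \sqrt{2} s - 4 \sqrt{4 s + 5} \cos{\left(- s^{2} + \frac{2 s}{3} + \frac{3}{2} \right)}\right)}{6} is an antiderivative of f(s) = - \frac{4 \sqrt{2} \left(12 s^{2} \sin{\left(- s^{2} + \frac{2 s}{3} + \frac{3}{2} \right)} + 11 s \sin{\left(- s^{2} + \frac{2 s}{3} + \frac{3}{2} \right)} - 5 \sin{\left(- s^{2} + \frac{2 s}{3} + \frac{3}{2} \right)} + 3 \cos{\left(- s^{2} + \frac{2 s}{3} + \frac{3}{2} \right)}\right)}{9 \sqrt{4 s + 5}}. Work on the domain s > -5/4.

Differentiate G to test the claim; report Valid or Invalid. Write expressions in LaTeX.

Invalid: d/ds[G] - f = - \frac{5}{3}, which is not 0.

d/ds[G] = \frac{- 48 \sqrt{2} s^{2} \sin{\left(- s^{2} + \frac{2 s}{3} + \frac{3}{2} \right)} - 44 \sqrt{2} s \sin{\left(- s^{2} + \frac{2 s}{3} + \frac{3}{2} \right)} - 15 \sqrt{4 s + 5} + 20 \sqrt{2} \sin{\left(- s^{2} + \frac{2 s}{3} + \frac{3}{2} \right)} - 12 \sqrt{2} \cos{\left(- s^{2} + \frac{2 s}{3} + \frac{3}{2} \right)}}{9 \sqrt{4 s + 5}}
d/ds[G] - f(s) = - \frac{5}{3} != 0.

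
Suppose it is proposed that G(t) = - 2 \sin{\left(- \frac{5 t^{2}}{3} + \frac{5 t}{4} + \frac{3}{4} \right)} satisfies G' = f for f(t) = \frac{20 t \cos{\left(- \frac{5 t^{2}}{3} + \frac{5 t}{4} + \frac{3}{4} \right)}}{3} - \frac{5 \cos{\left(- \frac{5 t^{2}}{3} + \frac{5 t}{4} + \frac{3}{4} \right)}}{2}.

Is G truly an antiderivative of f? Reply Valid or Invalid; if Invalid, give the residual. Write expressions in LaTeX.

d/dt[G] = \frac{20 t \cos{\left(- \frac{5 t^{2}}{3} + \frac{5 t}{4} + \frac{3}{4} \right)}}{3} - \frac{5 \cos{\left(- \frac{5 t^{2}}{3} + \frac{5 t}{4} + \frac{3}{4} \right)}}{2}
This equals f(t) exactly, so the claim holds.

Valid. The derivative of G reproduces f.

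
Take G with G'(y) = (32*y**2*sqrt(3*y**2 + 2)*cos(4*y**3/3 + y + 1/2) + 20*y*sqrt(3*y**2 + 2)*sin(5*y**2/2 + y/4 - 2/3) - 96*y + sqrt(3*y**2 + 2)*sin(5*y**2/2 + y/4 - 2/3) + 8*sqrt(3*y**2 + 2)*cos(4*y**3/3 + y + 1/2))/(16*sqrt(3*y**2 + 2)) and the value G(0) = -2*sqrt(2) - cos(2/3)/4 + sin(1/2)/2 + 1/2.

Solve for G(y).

G(y) = -(8*sqrt(3*y**2 + 2) - 2*sin(4*y**3/3 + y + 1/2) + cos(5*y**2/2 + y/4 - 2/3) - 2)/4

For G(y) to be correct, d/dy[G] must agree with the stated G'(y) identically.
A general antiderivative is -2*sqrt(3*y**2 + 2) + sin(4*y**3/3 + y + 1/2)/2 - cos(5*y**2/2 + y/4 - 2/3)/4 + C.
The condition gives C = -2*sqrt(2) - cos(2/3)/4 + sin(1/2)/2 + 1/2 - (-2*sqrt(2) - cos(2/3)/4 + sin(1/2)/2) = 1/2.
So G(y) = -(8*sqrt(3*y**2 + 2) - 2*sin(4*y**3/3 + y + 1/2) + cos(5*y**2/2 + y/4 - 2/3) - 2)/4.
Check: d/dy[-(8*sqrt(3*y**2 + 2) - 2*sin(4*y**3/3 + y + 1/2) + cos(5*y**2/2 + y/4 - 2/3) - 2)/4] = (32*y**2*sqrt(3*y**2 + 2)*cos(4*y**3/3 + y + 1/2) + 20*y*sqrt(3*y**2 + 2)*sin(5*y**2/2 + y/4 - 2/3) - 96*y + sqrt(3*y**2 + 2)*sin(5*y**2/2 + y/4 - 2/3) + 8*sqrt(3*y**2 + 2)*cos(4*y**3/3 + y + 1/2))/(16*sqrt(3*y**2 + 2)) = G'(y).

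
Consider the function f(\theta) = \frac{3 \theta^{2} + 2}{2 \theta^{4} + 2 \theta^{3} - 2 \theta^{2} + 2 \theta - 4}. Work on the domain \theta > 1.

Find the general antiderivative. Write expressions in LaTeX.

The denominator factors as 2 \left(\theta - 1\right) \left(\theta + 2\right) \left(\theta^{2} + 1\right); partial fractions split f into directly integrable pieces: \frac{\theta + 3}{20 \left(\theta^{2} + 1\right)} - \frac{7}{15 \left(\theta + 2\right)} + \frac{5}{12 \left(\theta - 1\right)}.
Check: d/d\theta[\frac{5 \log{\left(\theta - 1 \right)}}{12} - \frac{7 \log{\left(\theta + 2 \right)}}{15} + \frac{\log{\left(\theta^{2} + 1 \right)}}{40} + \frac{3 \operatorname{atan}{\left(\theta \right)}}{20}] = \frac{3 \theta^{2} + 2}{2 \theta^{4} + 2 \theta^{3} - 2 \theta^{2} + 2 \theta - 4} = f(\theta).

F(\theta) = \frac{5 \log{\left(\theta - 1 \right)}}{12} - \frac{7 \log{\left(\theta + 2 \right)}}{15} + \frac{\log{\left(\theta^{2} + 1 \right)}}{40} + \frac{3 \operatorname{atan}{\left(\theta \right)}}{20} + C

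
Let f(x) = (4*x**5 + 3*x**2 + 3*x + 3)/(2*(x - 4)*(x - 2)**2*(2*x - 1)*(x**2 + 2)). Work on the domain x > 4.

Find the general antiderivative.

F(x) = (37431*(x - 2)*log(x - 4) - 26565*(x - 2)*log(x - 2) - 688*(x - 2)*log(x - 1/2) - 553*(x - 2)*log(x**2 + 2) - 182*sqrt(2)*(x - 2)*atan(sqrt(2)*x/2) + 18774)/(9072*(x - 2)) + C

Factor the denominator (2*(x - 4)*(x - 2)**2*(2*x - 1)*(x**2 + 2)) and decompose: f = -(79*x + 26)/(648*(x**2 + 2)) - 86/(567*(2*x - 1)) - 1265/(432*(x - 2)) - 149/(72*(x - 2)**2) + 4159/(1008*(x - 4)); each piece integrates to a log, atan, or power term.
Check: d/dx[(37431*(x - 2)*log(x - 4) - 26565*(x - 2)*log(x - 2) - 688*(x - 2)*log(x - 1/2) - 553*(x - 2)*log(x**2 + 2) - 182*sqrt(2)*(x - 2)*atan(sqrt(2)*x/2) + 18774)/(9072*(x - 2))] = (4*x**5 + 3*x**2 + 3*x + 3)/(4*x**6 - 34*x**5 + 104*x**4 - 172*x**3 + 224*x**2 - 208*x + 64), which equals f(x).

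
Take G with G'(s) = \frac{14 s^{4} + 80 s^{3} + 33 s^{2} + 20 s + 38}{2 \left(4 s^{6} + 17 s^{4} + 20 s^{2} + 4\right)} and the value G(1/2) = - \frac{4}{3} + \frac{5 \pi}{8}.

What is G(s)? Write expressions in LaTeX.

G(s) = \frac{5 s^{2} \operatorname{atan}{\left(2 s \right)} + 2 s^{2} - s + 10 \operatorname{atan}{\left(2 s \right)} - 6}{2 s^{2} + 4}

Differentiate the proposed G(s) back; it has to land on the given G'(s).
A general antiderivative is \frac{- \frac{s}{2} - 5}{s^{2} + 2} + \frac{5 \operatorname{atan}{\left(2 s \right)}}{2} + C.
The condition gives C = - \frac{4}{3} + \frac{5 \pi}{8} - (- \frac{7}{3} + \frac{5 \pi}{8}) = 1.
So G(s) = \frac{5 s^{2} \operatorname{atan}{\left(2 s \right)} + 2 s^{2} - s + 10 \operatorname{atan}{\left(2 s \right)} - 6}{2 s^{2} + 4}.
Check: d/ds[\frac{5 s^{2} \operatorname{atan}{\left(2 s \right)} + 2 s^{2} - s + 10 \operatorname{atan}{\left(2 s \right)} - 6}{2 s^{2} + 4}] = \frac{14 s^{4} + 80 s^{3} + 33 s^{2} + 20 s + 38}{8 s^{6} + 34 s^{4} + 40 s^{2} + 8}, which equals G'(s).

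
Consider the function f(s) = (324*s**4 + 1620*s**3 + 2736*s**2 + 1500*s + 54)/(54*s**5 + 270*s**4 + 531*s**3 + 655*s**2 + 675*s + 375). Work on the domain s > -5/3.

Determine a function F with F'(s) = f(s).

An antiderivative is F(s) = 3*log(2*s**2 + 3) - 3/(9*s**2 + 30*s + 25).

A candidate is checked by its d/ds: the result must match f(s).
Check: d/ds[3*log(2*s**2 + 3) - 3/(9*s**2 + 30*s + 25)] = (324*s**4 + 1620*s**3 + 2736*s**2 + 1500*s + 54)/(54*s**5 + 270*s**4 + 531*s**3 + 655*s**2 + 675*s + 375) = f(s).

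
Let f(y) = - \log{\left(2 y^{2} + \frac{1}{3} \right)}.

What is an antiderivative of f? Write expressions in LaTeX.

Any candidate F(y) must reproduce f(y) exactly when differentiated.
Check: d/dy[- y \log{\left(2 y^{2} + \frac{1}{3} \right)} + 2 y - \frac{\sqrt{6} \operatorname{atan}{\left(\sqrt{6} y \right)}}{3}] = - \log{\left(2 y^{2} + \frac{1}{3} \right)} = f(y).

An antiderivative is F(y) = - y \log{\left(2 y^{2} + \frac{1}{3} \right)} + 2 y - \frac{\sqrt{6} \operatorname{atan}{\left(\sqrt{6} y \right)}}{3}.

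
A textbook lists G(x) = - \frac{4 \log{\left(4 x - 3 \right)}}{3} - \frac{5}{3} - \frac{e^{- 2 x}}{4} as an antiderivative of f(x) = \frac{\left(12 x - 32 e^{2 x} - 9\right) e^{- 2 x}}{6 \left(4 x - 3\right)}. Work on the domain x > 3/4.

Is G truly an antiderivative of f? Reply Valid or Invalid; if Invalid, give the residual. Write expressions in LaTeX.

d/dx[G] = \frac{12 x - 32 e^{2 x} - 9}{24 x e^{2 x} - 18 e^{2 x}}
This equals f(x) exactly, so the claim holds.

Valid - the claim checks out under differentiation.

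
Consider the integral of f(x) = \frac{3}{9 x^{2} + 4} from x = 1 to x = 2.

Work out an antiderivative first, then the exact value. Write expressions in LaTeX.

Antiderivative: F(x) = \frac{\operatorname{atan}{\left(\frac{3 x}{2} \right)}}{2}; value = - \frac{\operatorname{atan}{\left(\frac{3}{2} \right)}}{2} + \frac{\operatorname{atan}{\left(3 \right)}}{2}

A first test for any F(x): its x-derivative must equal f(x) identically.
F(x) = \frac{\operatorname{atan}{\left(\frac{3 x}{2} \right)}}{2} is an antiderivative of f.
Check: d/dx[\frac{\operatorname{atan}{\left(\frac{3 x}{2} \right)}}{2}] = \frac{3}{9 x^{2} + 4} = f(x).
F(2) = \frac{\operatorname{atan}{\left(3 \right)}}{2}; F(1) = \frac{\operatorname{atan}{\left(\frac{3}{2} \right)}}{2}.
Integral = F(2) - F(1) = - \frac{\operatorname{atan}{\left(\frac{3}{2} \right)}}{2} + \frac{\operatorname{atan}{\left(3 \right)}}{2}.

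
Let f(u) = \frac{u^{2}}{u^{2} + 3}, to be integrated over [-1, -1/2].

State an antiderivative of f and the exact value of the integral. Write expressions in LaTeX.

Antiderivative: F(u) = u - \sqrt{3} \operatorname{atan}{\left(\frac{\sqrt{3} u}{3} \right)}; value = - \frac{\sqrt{3} \pi}{6} + \sqrt{3} \operatorname{atan}{\left(\frac{\sqrt{3}}{6} \right)} + \frac{1}{2}

A candidate is checked by its d/du: the result must match f(u).
F(u) = u - \sqrt{3} \operatorname{atan}{\left(\frac{\sqrt{3} u}{3} \right)} is an antiderivative of f.
Check: d/du[u - \sqrt{3} \operatorname{atan}{\left(\frac{\sqrt{3} u}{3} \right)}] = \frac{u^{2}}{u^{2} + 3} = f(u).
F(-1/2) = - \frac{1}{2} + \sqrt{3} \operatorname{atan}{\left(\frac{\sqrt{3}}{6} \right)}; F(-1) = -1 + \frac{\sqrt{3} \pi}{6}.
Integral = F(-1/2) - F(-1) = - \frac{\sqrt{3} \pi}{6} + \sqrt{3} \operatorname{atan}{\left(\frac{\sqrt{3}}{6} \right)} + \frac{1}{2}.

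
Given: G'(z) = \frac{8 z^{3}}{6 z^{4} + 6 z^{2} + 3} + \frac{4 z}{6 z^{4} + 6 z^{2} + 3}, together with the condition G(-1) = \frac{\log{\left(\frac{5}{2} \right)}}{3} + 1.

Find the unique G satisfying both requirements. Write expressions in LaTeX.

G(z) = \frac{\log{\left(z^{4} + z^{2} + \frac{1}{2} \right)}}{3} + 1

G'(z) matches the chain-rule pattern g'(h)*h' with inner function h(z) = z^{4} + z^{2} + \frac{1}{2}; substituting u = h(z) collapses the integral.
A general antiderivative is \frac{\log{\left(z^{4} + z^{2} + \frac{1}{2} \right)}}{3} + C.
The condition gives C = \frac{\log{\left(\frac{5}{2} \right)}}{3} + 1 - (\frac{\log{\left(\frac{5}{2} \right)}}{3}) = 1.
So G(z) = \frac{\log{\left(z^{4} + z^{2} + \frac{1}{2} \right)}}{3} + 1.
Check: d/dz[\frac{\log{\left(z^{4} + z^{2} + \frac{1}{2} \right)}}{3} + 1] = \frac{8 z^{3} + 4 z}{6 z^{4} + 6 z^{2} + 3}, which equals G'(z).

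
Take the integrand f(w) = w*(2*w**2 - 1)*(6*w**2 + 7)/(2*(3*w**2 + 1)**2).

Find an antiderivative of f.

An antiderivative is F(w) = (2*w**2 - 1)**2/(4*(3*w**2 + 1)).

Recognize the product-rule pattern: f = u'v + uv' with u = 1/(3*w**2 + 1), v = (1/2 - w**2)**2, so integration by parts undoes it.
Check: d/dw[(2*w**2 - 1)**2/(4*(3*w**2 + 1))] = (12*w**5 + 8*w**3 - 7*w)/(18*w**4 + 12*w**2 + 2), which equals f(w).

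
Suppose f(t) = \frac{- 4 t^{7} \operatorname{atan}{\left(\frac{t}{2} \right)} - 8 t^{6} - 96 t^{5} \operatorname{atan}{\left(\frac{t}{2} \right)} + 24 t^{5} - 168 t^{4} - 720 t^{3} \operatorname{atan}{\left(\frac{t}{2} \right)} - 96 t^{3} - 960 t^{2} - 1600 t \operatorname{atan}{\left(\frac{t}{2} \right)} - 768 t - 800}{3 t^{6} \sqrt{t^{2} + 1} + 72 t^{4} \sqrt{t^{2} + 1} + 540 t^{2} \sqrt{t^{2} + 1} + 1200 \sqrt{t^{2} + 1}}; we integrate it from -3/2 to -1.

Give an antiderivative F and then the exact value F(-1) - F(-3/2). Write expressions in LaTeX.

Antiderivative: F(t) = \frac{4 \sqrt{t^{2} + 1} \left(- \left(t^{2} + 10\right) \operatorname{atan}{\left(\frac{t}{2} \right)} - 6\right)}{3 \left(t^{2} + 10\right)}; value = - \frac{2 \sqrt{13} \operatorname{atan}{\left(\frac{3}{4} \right)}}{3} - \frac{8 \sqrt{2}}{11} + \frac{4 \sqrt{2} \operatorname{atan}{\left(\frac{1}{2} \right)}}{3} + \frac{16 \sqrt{13}}{49}

Recognize the product-rule pattern: f = u'v + uv' with u = 4 \sqrt{t^{2} + 1}, v = - \frac{\operatorname{atan}{\left(\frac{t}{2} \right)}}{3} - \frac{1}{\frac{t^{2}}{2} + 5}, so integration by parts undoes it.
F(t) = \frac{4 \sqrt{t^{2} + 1} \left(- \left(t^{2} + 10\right) \operatorname{atan}{\left(\frac{t}{2} \right)} - 6\right)}{3 \left(t^{2} + 10\right)} is an antiderivative of f.
Check: d/dt[\frac{4 \sqrt{t^{2} + 1} \left(- \left(t^{2} + 10\right) \operatorname{atan}{\left(\frac{t}{2} \right)} - 6\right)}{3 \left(t^{2} + 10\right)}] = \frac{- 4 t^{7} \operatorname{atan}{\left(\frac{t}{2} \right)} - 8 t^{6} - 96 t^{5} \operatorname{atan}{\left(\frac{t}{2} \right)} + 24 t^{5} - 168 t^{4} - 720 t^{3} \operatorname{atan}{\left(\frac{t}{2} \right)} - 96 t^{3} - 960 t^{2} - 1600 t \operatorname{atan}{\left(\frac{t}{2} \right)} - 768 t - 800}{3 t^{6} \sqrt{t^{2} + 1} + 72 t^{4} \sqrt{t^{2} + 1} + 540 t^{2} \sqrt{t^{2} + 1} + 1200 \sqrt{t^{2} + 1}} = f(t).
F(-1) = - \frac{8 \sqrt{2}}{11} + \frac{4 \sqrt{2} \operatorname{atan}{\left(\frac{1}{2} \right)}}{3}; F(-3/2) = - \frac{16 \sqrt{13}}{49} + \frac{2 \sqrt{13} \operatorname{atan}{\left(\frac{3}{4} \right)}}{3}.
Integral = F(-1) - F(-3/2) = - \frac{2 \sqrt{13} \operatorname{atan}{\left(\frac{3}{4} \right)}}{3} - \frac{8 \sqrt{2}}{11} + \frac{4 \sqrt{2} \operatorname{atan}{\left(\frac{1}{2} \right)}}{3} + \frac{16 \sqrt{13}}{49}.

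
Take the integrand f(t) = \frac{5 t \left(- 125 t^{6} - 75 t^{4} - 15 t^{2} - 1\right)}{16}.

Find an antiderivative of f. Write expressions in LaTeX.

The substitution u = - \frac{5 t^{2}}{4} - \frac{1}{4} works: f is exactly (dF/du)*(du/dt) for that inner function.
Check: d/dt[- 2 \left(- \frac{5 t^{2}}{4} - \frac{1}{4}\right)^{4}] = - \frac{625 t^{7}}{16} - \frac{375 t^{5}}{16} - \frac{75 t^{3}}{16} - \frac{5 t}{16}, which equals f(t).

An antiderivative is F(t) = - 2 \left(- \frac{5 t^{2}}{4} - \frac{1}{4}\right)^{4}.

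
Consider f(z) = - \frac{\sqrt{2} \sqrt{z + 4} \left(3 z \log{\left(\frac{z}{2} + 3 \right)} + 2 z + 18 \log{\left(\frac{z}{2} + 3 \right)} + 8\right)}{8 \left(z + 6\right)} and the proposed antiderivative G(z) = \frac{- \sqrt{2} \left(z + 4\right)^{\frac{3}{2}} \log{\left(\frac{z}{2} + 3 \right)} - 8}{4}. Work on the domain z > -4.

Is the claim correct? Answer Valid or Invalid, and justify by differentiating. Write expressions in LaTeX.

d/dz[G] = \frac{- 3 \sqrt{2} z \sqrt{z + 4} \log{\left(\frac{z}{2} + 3 \right)} - 2 \sqrt{2} z \sqrt{z + 4} - 18 \sqrt{2} \sqrt{z + 4} \log{\left(\frac{z}{2} + 3 \right)} - 8 \sqrt{2} \sqrt{z + 4}}{8 z + 48}
This equals f(z) exactly, so the claim holds.

Valid: G'(z) = f(z).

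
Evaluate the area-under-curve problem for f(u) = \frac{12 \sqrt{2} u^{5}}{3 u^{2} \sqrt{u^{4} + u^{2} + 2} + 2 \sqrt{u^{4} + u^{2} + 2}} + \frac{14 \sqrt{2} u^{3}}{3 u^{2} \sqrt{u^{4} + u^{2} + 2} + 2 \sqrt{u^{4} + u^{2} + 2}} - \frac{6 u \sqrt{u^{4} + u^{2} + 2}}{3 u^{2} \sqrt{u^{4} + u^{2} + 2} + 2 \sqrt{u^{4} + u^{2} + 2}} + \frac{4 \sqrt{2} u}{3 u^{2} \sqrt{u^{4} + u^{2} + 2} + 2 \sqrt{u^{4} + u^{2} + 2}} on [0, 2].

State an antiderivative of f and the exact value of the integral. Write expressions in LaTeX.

Integrate term by term and add the pieces.
F(u) = 2 \sqrt{2} \sqrt{u^{4} + u^{2} + 2} - \log{\left(\frac{3 u^{2}}{2} + 1 \right)} is an antiderivative of f.
Check: d/du[2 \sqrt{2} \sqrt{u^{4} + u^{2} + 2} - \log{\left(\frac{3 u^{2}}{2} + 1 \right)}] = \frac{12 \sqrt{2} u^{5} + 14 \sqrt{2} u^{3} - 6 u \sqrt{u^{4} + u^{2} + 2} + 4 \sqrt{2} u}{3 u^{2} \sqrt{u^{4} + u^{2} + 2} + 2 \sqrt{u^{4} + u^{2} + 2}}, which equals f(u).
F(2) = - \log{\left(7 \right)} + 4 \sqrt{11}; F(0) = 4.
Integral = F(2) - F(0) = -4 - \log{\left(7 \right)} + 4 \sqrt{11}.

Antiderivative: F(u) = 2 \sqrt{2} \sqrt{u^{4} + u^{2} + 2} - \log{\left(\frac{3 u^{2}}{2} + 1 \right)}; value = -4 - \log{\left(7 \right)} + 4 \sqrt{11}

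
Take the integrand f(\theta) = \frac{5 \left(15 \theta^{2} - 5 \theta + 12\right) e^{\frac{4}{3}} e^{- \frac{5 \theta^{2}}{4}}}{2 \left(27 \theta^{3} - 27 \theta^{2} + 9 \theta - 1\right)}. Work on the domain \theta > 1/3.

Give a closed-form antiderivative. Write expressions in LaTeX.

An antiderivative is F(\theta) = - \frac{5 e^{\frac{4}{3} - \frac{5 \theta^{2}}{4}}}{\left(3 \theta - 1\right)^{2}}.

Recognize the product-rule pattern: f = u'v + uv' with u = - \frac{5}{\left(3 \theta - 1\right)^{2}}, v = e^{\frac{4}{3} - \frac{5 \theta^{2}}{4}}, so integration by parts undoes it.
Check: d/d\theta[- \frac{5 e^{\frac{4}{3} - \frac{5 \theta^{2}}{4}}}{\left(3 \theta - 1\right)^{2}}] = \frac{75 \theta^{2} - 25 \theta + 60}{\frac{54 \theta^{3} e^{\frac{5 \theta^{2}}{4}}}{e^{\frac{4}{3}}} - \frac{54 \theta^{2} e^{\frac{5 \theta^{2}}{4}}}{e^{\frac{4}{3}}} + \frac{18 \theta e^{\frac{5 \theta^{2}}{4}}}{e^{\frac{4}{3}}} - \frac{2 e^{\frac{5 \theta^{2}}{4}}}{e^{\frac{4}{3}}}}, which equals f(\theta).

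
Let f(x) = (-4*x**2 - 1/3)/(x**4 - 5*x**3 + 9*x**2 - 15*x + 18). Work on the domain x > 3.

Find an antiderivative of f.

An antiderivative is F(x) = -109*log(x - 3)/36 + 7*log(x - 2)/3 + 25*log(x**2 + 3)/72 + 5*sqrt(3)*atan(sqrt(3)*x/3)/36.

The denominator factors as 3*(x - 3)*(x - 2)*(x**2 + 3); partial fractions split f into directly integrable pieces: 5*(5*x + 3)/(36*(x**2 + 3)) + 7/(3*(x - 2)) - 109/(36*(x - 3)).
Check: d/dx[-109*log(x - 3)/36 + 7*log(x - 2)/3 + 25*log(x**2 + 3)/72 + 5*sqrt(3)*atan(sqrt(3)*x/3)/36] = (-12*x**2 - 1)/(3*x**4 - 15*x**3 + 27*x**2 - 45*x + 54), which equals f(x).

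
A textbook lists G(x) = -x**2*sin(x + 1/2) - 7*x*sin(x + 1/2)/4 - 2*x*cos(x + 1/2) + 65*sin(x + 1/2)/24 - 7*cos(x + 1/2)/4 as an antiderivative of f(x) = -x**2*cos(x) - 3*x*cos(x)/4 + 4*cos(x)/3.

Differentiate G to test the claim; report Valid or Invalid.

Invalid: d/dx[G] - f = x**2*cos(x) - x**2*cos(x + 1/2) + 3*x*cos(x)/4 - 7*x*cos(x + 1/2)/4 - 4*cos(x)/3 + 17*cos(x + 1/2)/24, which is not 0.

d/dx[G] = -x**2*cos(x + 1/2) - 7*x*cos(x + 1/2)/4 + 17*cos(x + 1/2)/24
d/dx[G] - f(x) = x**2*cos(x) - x**2*cos(x + 1/2) + 3*x*cos(x)/4 - 7*x*cos(x + 1/2)/4 - 4*cos(x)/3 + 17*cos(x + 1/2)/24 != 0.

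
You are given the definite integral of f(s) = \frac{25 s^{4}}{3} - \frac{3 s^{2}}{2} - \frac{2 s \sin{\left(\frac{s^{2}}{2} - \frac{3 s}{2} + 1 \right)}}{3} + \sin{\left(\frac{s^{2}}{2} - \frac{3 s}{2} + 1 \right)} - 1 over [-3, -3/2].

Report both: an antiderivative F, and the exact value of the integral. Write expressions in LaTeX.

Integrate term by term and add the pieces.
F(s) = \frac{5 s^{5}}{3} - \frac{s^{3}}{2} - s + \frac{2 \cos{\left(\frac{s^{2}}{2} - \frac{3 s}{2} + 1 \right)}}{3} is an antiderivative of f.
Check: d/ds[\frac{5 s^{5}}{3} - \frac{s^{3}}{2} - s + \frac{2 \cos{\left(\frac{s^{2}}{2} - \frac{3 s}{2} + 1 \right)}}{3}] = \frac{25 s^{4}}{3} - \frac{3 s^{2}}{2} - \frac{2 s \sin{\left(\frac{s^{2}}{2} - \frac{3 s}{2} + 1 \right)}}{3} + \sin{\left(\frac{s^{2}}{2} - \frac{3 s}{2} + 1 \right)} - 1 = f(s).
F(-3/2) = - \frac{303}{32} + \frac{2 \cos{\left(\frac{35}{8} \right)}}{3}; F(-3) = - \frac{777}{2} + \frac{2 \cos{\left(10 \right)}}{3}.
Integral = F(-3/2) - F(-3) = \frac{2 \cos{\left(\frac{35}{8} \right)}}{3} - \frac{2 \cos{\left(10 \right)}}{3} + \frac{12129}{32}.

Antiderivative: F(s) = \frac{5 s^{5}}{3} - \frac{s^{3}}{2} - s + \frac{2 \cos{\left(\frac{s^{2}}{2} - \frac{3 s}{2} + 1 \right)}}{3}; value = \frac{2 \cos{\left(\frac{35}{8} \right)}}{3} - \frac{2 \cos{\left(10 \right)}}{3} + \frac{12129}{32}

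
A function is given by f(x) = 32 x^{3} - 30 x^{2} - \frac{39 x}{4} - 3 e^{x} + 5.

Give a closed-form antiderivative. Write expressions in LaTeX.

Integrate term by term and add the pieces.
Check: d/dx[8 x^{4} - 10 x^{3} - \frac{39 x^{2}}{8} + 5 x - 3 e^{x}] = 32 x^{3} - 30 x^{2} - \frac{39 x}{4} - 3 e^{x} + 5 = f(x).

An antiderivative is F(x) = 8 x^{4} - 10 x^{3} - \frac{39 x^{2}}{8} + 5 x - 3 e^{x}.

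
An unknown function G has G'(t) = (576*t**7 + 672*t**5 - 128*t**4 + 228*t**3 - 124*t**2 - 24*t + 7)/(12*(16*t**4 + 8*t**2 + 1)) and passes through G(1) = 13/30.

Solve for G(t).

Check a candidate G(t) by differentiating: d/dt[G] must match the given G'(t).
A general antiderivative is 3*t**4/4 + t**2 - 2*t/3 + (5*t/4 + 1/2)/(4*t**2 + 1) + C.
The condition gives C = 13/30 - (43/30) = -1.
So G(t) = 3*t**4/4 + t**2 - 2*t/3 + 5*t/(16*t**2 + 4) - 1 + 1/(8*t**2 + 2).
Check: d/dt[3*t**4/4 + t**2 - 2*t/3 + 5*t/(16*t**2 + 4) - 1 + 1/(8*t**2 + 2)] = (576*t**7 + 672*t**5 - 128*t**4 + 228*t**3 - 124*t**2 - 24*t + 7)/(192*t**4 + 96*t**2 + 12), which equals G'(t).

G(t) = 3*t**4/4 + t**2 - 2*t/3 + 5*t/(16*t**2 + 4) - 1 + 1/(8*t**2 + 2)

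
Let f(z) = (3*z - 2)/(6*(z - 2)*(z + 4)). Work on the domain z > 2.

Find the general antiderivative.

The denominator factors as 6*(z - 2)*(z + 4); partial fractions split f into directly integrable pieces: 7/(18*(z + 4)) + 1/(9*(z - 2)).
Check: d/dz[(2*log(z - 2) + 7*log(z + 4))/18] = (3*z - 2)/(6*z**2 + 12*z - 48), which equals f(z).

F(z) = (2*log(z - 2) + 7*log(z + 4))/18 + C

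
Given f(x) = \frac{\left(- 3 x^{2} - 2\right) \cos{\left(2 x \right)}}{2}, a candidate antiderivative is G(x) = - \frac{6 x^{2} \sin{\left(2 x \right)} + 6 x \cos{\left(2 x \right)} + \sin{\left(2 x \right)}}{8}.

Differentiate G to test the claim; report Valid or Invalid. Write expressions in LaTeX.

Valid - the claim checks out under differentiation.

d/dx[G] = - \frac{3 x^{2} \cos{\left(2 x \right)}}{2} - \cos{\left(2 x \right)}
This equals f(x) exactly, so the claim holds.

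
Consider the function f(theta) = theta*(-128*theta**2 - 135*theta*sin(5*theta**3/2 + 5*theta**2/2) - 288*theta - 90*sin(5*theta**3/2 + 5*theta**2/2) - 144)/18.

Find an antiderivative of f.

An antiderivative is F(theta) = -(-4*theta**2/3 - 2*theta)**2 + cos(5*theta**3/2 + 5*theta**2/2).

An antiderivative F(theta) passes only if d/dtheta[F] lands on f(theta) exactly.
Check: d/dtheta[-(-4*theta**2/3 - 2*theta)**2 + cos(5*theta**3/2 + 5*theta**2/2)] = -64*theta**3/9 - 15*theta**2*sin(5*theta**3/2 + 5*theta**2/2)/2 - 16*theta**2 - 5*theta*sin(5*theta**3/2 + 5*theta**2/2) - 8*theta, which equals f(theta).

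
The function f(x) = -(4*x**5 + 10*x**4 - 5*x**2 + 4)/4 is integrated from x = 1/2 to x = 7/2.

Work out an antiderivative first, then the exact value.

Antiderivative: F(x) = -x*(2*x**5 + 6*x**4 - 5*x**2 + 12)/12; value = -17733/32

A candidate is checked by its d/dx: the result must match f(x).
F(x) = -x*(2*x**5 + 6*x**4 - 5*x**2 + 12)/12 is an antiderivative of f.
Check: d/dx[-x*(2*x**5 + 6*x**4 - 5*x**2 + 12)/12] = -x**5 - 5*x**4/2 + 5*x**2/4 - 1, which equals f(x).
F(7/2) = -212975/384; F(1/2) = -179/384.
Integral = F(7/2) - F(1/2) = -17733/32.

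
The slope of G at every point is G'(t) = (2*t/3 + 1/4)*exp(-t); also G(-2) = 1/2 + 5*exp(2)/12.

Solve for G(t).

G'(t) has the shape u'v + uv' for u = -2*t/3 - 11/12 and v = exp(-t) — it is the derivative of the product u*v.
A general antiderivative is (-8*t - 11)*exp(-t)/12 + C.
The condition gives C = 1/2 + 5*exp(2)/12 - (5*exp(2)/12) = 1/2.
So G(t) = (-8*t - 11)*exp(-t)/12 + 1/2.
Check: d/dt[(-8*t - 11)*exp(-t)/12 + 1/2] = (8*t + 3)*exp(-t)/12, which equals G'(t).

G(t) = (-8*t - 11)*exp(-t)/12 + 1/2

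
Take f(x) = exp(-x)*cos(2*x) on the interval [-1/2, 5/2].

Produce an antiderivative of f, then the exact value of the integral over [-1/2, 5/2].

A candidate is checked by its d/dx: the result must match f(x).
F(x) = -(-2*sin(2*x) + cos(2*x))*exp(-x)/5 is an antiderivative of f.
Check: d/dx[-(-2*sin(2*x) + cos(2*x))*exp(-x)/5] = exp(-x)*cos(2*x) = f(x).
F(5/2) = 2*exp(-5/2)*sin(5)/5 - exp(-5/2)*cos(5)/5; F(-1/2) = -2*exp(1/2)*sin(1)/5 - exp(1/2)*cos(1)/5.
Integral = F(5/2) - F(-1/2) = 2*exp(-5/2)*sin(5)/5 - exp(-5/2)*cos(5)/5 + exp(1/2)*cos(1)/5 + 2*exp(1/2)*sin(1)/5.

Antiderivative: F(x) = -(-2*sin(2*x) + cos(2*x))*exp(-x)/5; value = 2*exp(-5/2)*sin(5)/5 - exp(-5/2)*cos(5)/5 + exp(1/2)*cos(1)/5 + 2*exp(1/2)*sin(1)/5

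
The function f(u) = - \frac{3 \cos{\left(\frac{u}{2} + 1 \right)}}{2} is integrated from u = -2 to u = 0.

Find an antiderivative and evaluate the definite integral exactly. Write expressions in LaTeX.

Antiderivative: F(u) = - 3 \sin{\left(\frac{u}{2} + 1 \right)}; value = - 3 \sin{\left(1 \right)}

Whatever form F(u) takes, F'(u) = f(u) is non-negotiable.
F(u) = - 3 \sin{\left(\frac{u}{2} + 1 \right)} is an antiderivative of f.
Check: d/du[- 3 \sin{\left(\frac{u}{2} + 1 \right)}] = - \frac{3 \cos{\left(\frac{u}{2} + 1 \right)}}{2} = f(u).
F(0) = - 3 \sin{\left(1 \right)}; F(-2) = 0.
Integral = F(0) - F(-2) = - 3 \sin{\left(1 \right)}.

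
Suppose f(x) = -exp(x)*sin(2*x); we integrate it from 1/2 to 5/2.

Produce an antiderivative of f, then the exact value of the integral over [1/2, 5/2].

Recover f(x) by differentiating a candidate F(x); any mismatch rules it out.
F(x) = -exp(x)*sin(2*x)/5 + 2*exp(x)*cos(2*x)/5 is an antiderivative of f.
Check: d/dx[-exp(x)*sin(2*x)/5 + 2*exp(x)*cos(2*x)/5] = -exp(x)*sin(2*x) = f(x).
F(5/2) = 2*exp(5/2)*cos(5)/5 - exp(5/2)*sin(5)/5; F(1/2) = -exp(1/2)*sin(1)/5 + 2*exp(1/2)*cos(1)/5.
Integral = F(5/2) - F(1/2) = -2*exp(1/2)*cos(1)/5 + exp(1/2)*sin(1)/5 + 2*exp(5/2)*cos(5)/5 - exp(5/2)*sin(5)/5.

Antiderivative: F(x) = -exp(x)*sin(2*x)/5 + 2*exp(x)*cos(2*x)/5; value = -2*exp(1/2)*cos(1)/5 + exp(1/2)*sin(1)/5 + 2*exp(5/2)*cos(5)/5 - exp(5/2)*sin(5)/5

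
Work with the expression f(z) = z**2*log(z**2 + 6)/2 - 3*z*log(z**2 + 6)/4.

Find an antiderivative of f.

An antiderivative is F(z) = (12*z**3*log(z**2 + 6) - 8*z**3 - 27*z**2*log(z**2 + 6) + 27*z**2 + 144*z - 162*log(z**2 + 6) - 144*sqrt(6)*atan(sqrt(6)*z/6))/72.

The integrand splits into summands that can be handled one at a time.
Check: d/dz[(12*z**3*log(z**2 + 6) - 8*z**3 - 27*z**2*log(z**2 + 6) + 27*z**2 + 144*z - 162*log(z**2 + 6) - 144*sqrt(6)*atan(sqrt(6)*z/6))/72] = z**2*log(z**2 + 6)/2 - 3*z*log(z**2 + 6)/4 = f(z).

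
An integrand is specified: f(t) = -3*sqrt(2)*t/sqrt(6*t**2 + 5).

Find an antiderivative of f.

An antiderivative is F(t) = -sqrt(2)*sqrt(6*t**2 + 5)/2.

f matches the chain-rule pattern g'(h)*h' with inner function h(t) = 3*t**2 + 5/2; substituting u = h(t) collapses the integral.
Check: d/dt[-sqrt(2)*sqrt(6*t**2 + 5)/2] = -3*sqrt(2)*t/sqrt(6*t**2 + 5) = f(t).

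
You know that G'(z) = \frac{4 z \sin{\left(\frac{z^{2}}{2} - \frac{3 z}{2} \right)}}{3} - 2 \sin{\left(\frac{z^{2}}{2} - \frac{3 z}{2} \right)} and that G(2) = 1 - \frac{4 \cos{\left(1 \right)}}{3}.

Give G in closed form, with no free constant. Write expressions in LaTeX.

G(z) = \frac{3 - 4 \cos{\left(\frac{z^{2}}{2} - \frac{3 z}{2} \right)}}{3}

The substitution u = \frac{z^{2}}{2} - \frac{3 z}{2} works: G'(z) is exactly (dG/du)*(du/dz) for that inner function.
A general antiderivative is - \frac{4 \cos{\left(\frac{z^{2}}{2} - \frac{3 z}{2} \right)}}{3} + C.
The condition gives C = 1 - \frac{4 \cos{\left(1 \right)}}{3} - (- \frac{4 \cos{\left(1 \right)}}{3}) = 1.
So G(z) = \frac{3 - 4 \cos{\left(\frac{z^{2}}{2} - \frac{3 z}{2} \right)}}{3}.
Check: d/dz[\frac{3 - 4 \cos{\left(\frac{z^{2}}{2} - \frac{3 z}{2} \right)}}{3}] = \frac{4 z \sin{\left(\frac{z^{2}}{2} - \frac{3 z}{2} \right)}}{3} - 2 \sin{\left(\frac{z^{2}}{2} - \frac{3 z}{2} \right)} = G'(z).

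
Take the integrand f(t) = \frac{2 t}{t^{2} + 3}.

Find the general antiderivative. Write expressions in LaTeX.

The substitution u = t^{2} + 3 works: f is exactly (dF/du)*(du/dt) for that inner function.
Check: d/dt[\log{\left(t^{2} + 3 \right)}] = \frac{2 t}{t^{2} + 3} = f(t).

F(t) = \log{\left(t^{2} + 3 \right)} + C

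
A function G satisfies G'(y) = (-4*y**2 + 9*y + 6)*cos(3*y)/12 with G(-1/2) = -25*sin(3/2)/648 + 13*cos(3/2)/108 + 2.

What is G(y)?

G(y) = -y**2*sin(3*y)/9 + y*sin(3*y)/4 - 2*y*cos(3*y)/27 + 31*sin(3*y)/162 + cos(3*y)/12 + 2

Since d/dy undoes antidifferentiation here, G(y) must give back the stated G'(y).
A general antiderivative is -y**2*sin(3*y)/9 + y*sin(3*y)/4 - 2*y*cos(3*y)/27 + 31*sin(3*y)/162 + cos(3*y)/12 + C.
The condition gives C = -25*sin(3/2)/648 + 13*cos(3/2)/108 + 2 - (-25*sin(3/2)/648 + 13*cos(3/2)/108) = 2.
So G(y) = -y**2*sin(3*y)/9 + y*sin(3*y)/4 - 2*y*cos(3*y)/27 + 31*sin(3*y)/162 + cos(3*y)/12 + 2.
Check: d/dy[-y**2*sin(3*y)/9 + y*sin(3*y)/4 - 2*y*cos(3*y)/27 + 31*sin(3*y)/162 + cos(3*y)/12 + 2] = -y**2*cos(3*y)/3 + 3*y*cos(3*y)/4 + cos(3*y)/2, which equals G'(y).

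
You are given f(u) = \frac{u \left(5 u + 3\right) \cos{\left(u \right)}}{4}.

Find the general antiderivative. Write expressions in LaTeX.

A candidate is checked by its d/du: the result must match f(u).
Check: d/du[\frac{5 u^{2} \sin{\left(u \right)} + 3 u \sin{\left(u \right)} + 10 u \cos{\left(u \right)} - 10 \sin{\left(u \right)} + 3 \cos{\left(u \right)}}{4}] = \frac{5 u^{2} \cos{\left(u \right)}}{4} + \frac{3 u \cos{\left(u \right)}}{4}, which equals f(u).

F(u) = \frac{5 u^{2} \sin{\left(u \right)} + 3 u \sin{\left(u \right)} + 10 u \cos{\left(u \right)} - 10 \sin{\left(u \right)} + 3 \cos{\left(u \right)}}{4} + C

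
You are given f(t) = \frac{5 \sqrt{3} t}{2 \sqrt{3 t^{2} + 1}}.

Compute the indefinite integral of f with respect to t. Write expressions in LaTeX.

f matches the chain-rule pattern g'(h)*h' with inner function h(t) = t^{2} + \frac{1}{3}; substituting u = h(t) collapses the integral.
Check: d/dt[\frac{5 \sqrt{3} \sqrt{3 t^{2} + 1}}{6}] = \frac{5 \sqrt{3} t}{2 \sqrt{3 t^{2} + 1}} = f(t).

F(t) = \frac{5 \sqrt{3} \sqrt{3 t^{2} + 1}}{6} + C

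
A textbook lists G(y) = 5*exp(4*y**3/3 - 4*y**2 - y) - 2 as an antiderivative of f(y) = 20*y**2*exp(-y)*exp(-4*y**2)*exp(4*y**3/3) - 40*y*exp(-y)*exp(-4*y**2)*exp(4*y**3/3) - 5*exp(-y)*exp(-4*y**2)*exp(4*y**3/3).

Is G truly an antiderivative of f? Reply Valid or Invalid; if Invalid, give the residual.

d/dy[G] = 20*y**2*exp(-y)*exp(-4*y**2)*exp(4*y**3/3) - 40*y*exp(-y)*exp(-4*y**2)*exp(4*y**3/3) - 5*exp(-y)*exp(-4*y**2)*exp(4*y**3/3)
This equals f(y) exactly, so the claim holds.

Valid - differentiating G returns exactly f.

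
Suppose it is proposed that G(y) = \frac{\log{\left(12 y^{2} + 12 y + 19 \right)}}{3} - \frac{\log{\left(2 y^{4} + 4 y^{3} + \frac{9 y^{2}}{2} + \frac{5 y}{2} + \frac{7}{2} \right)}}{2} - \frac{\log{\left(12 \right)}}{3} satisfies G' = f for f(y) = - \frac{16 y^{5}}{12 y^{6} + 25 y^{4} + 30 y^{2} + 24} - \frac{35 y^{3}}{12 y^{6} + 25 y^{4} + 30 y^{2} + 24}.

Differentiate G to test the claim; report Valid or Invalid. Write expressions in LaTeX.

Invalid: d/dy[G] - f = \frac{768 y^{10} + 1920 y^{9} + 5360 y^{8} + 7840 y^{7} + 3560 y^{6} - 1016 y^{5} - 13525 y^{4} - 12590 y^{3} - 15090 y^{2} - 6000 y - 936}{1152 y^{12} + 3456 y^{11} + 9120 y^{10} + 14880 y^{9} + 24440 y^{8} + 28936 y^{7} + 38046 y^{6} + 35062 y^{5} + 38990 y^{4} + 26100 y^{3} + 23100 y^{2} + 8592 y + 6384}, which is not 0.

d/dy[G] = \frac{- 128 y^{5} - 320 y^{4} - 600 y^{3} - 580 y^{2} - 250 y - 39}{96 y^{6} + 288 y^{5} + 560 y^{4} + 640 y^{3} + 630 y^{2} + 358 y + 266}
d/dy[G] - f(y) = \frac{768 y^{10} + 1920 y^{9} + 5360 y^{8} + 7840 y^{7} + 3560 y^{6} - 1016 y^{5} - 13525 y^{4} - 12590 y^{3} - 15090 y^{2} - 6000 y - 936}{1152 y^{12} + 3456 y^{11} + 9120 y^{10} + 14880 y^{9} + 24440 y^{8} + 28936 y^{7} + 38046 y^{6} + 35062 y^{5} + 38990 y^{4} + 26100 y^{3} + 23100 y^{2} + 8592 y + 6384} != 0.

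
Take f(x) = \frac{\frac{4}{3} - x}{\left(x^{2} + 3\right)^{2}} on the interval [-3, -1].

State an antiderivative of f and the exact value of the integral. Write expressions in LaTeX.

Antiderivative: F(x) = \frac{4 \sqrt{3} x^{2} \operatorname{atan}{\left(\frac{\sqrt{3} x}{3} \right)} + 12 x + 12 \sqrt{3} \operatorname{atan}{\left(\frac{\sqrt{3} x}{3} \right)} + 27}{54 \left(x^{2} + 3\right)}; value = \frac{\sqrt{3} \pi}{81} + \frac{1}{12}

A candidate is checked by its d/dx: the result must match f(x).
F(x) = \frac{4 \sqrt{3} x^{2} \operatorname{atan}{\left(\frac{\sqrt{3} x}{3} \right)} + 12 x + 12 \sqrt{3} \operatorname{atan}{\left(\frac{\sqrt{3} x}{3} \right)} + 27}{54 \left(x^{2} + 3\right)} is an antiderivative of f.
Check: d/dx[\frac{4 \sqrt{3} x^{2} \operatorname{atan}{\left(\frac{\sqrt{3} x}{3} \right)} + 12 x + 12 \sqrt{3} \operatorname{atan}{\left(\frac{\sqrt{3} x}{3} \right)} + 27}{54 \left(x^{2} + 3\right)}] = \frac{4 - 3 x}{3 x^{4} + 18 x^{2} + 27}, which equals f(x).
F(-1) = - \frac{\sqrt{3} \pi}{81} + \frac{5}{72}; F(-3) = - \frac{2 \sqrt{3} \pi}{81} - \frac{1}{72}.
Integral = F(-1) - F(-3) = \frac{\sqrt{3} \pi}{81} + \frac{1}{12}.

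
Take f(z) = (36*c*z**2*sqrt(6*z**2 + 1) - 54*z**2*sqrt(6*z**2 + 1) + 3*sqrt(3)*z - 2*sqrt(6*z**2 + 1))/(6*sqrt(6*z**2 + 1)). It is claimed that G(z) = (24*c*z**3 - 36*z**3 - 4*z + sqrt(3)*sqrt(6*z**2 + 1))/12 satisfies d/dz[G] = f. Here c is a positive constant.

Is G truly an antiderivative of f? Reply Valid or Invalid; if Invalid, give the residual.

d/dz[G] = (36*c*z**2*sqrt(6*z**2 + 1) - 54*z**2*sqrt(6*z**2 + 1) + 3*sqrt(3)*z - 2*sqrt(6*z**2 + 1))/(6*sqrt(6*z**2 + 1))
This equals f(z) exactly, so the claim holds.

Valid - the claim checks out under differentiation.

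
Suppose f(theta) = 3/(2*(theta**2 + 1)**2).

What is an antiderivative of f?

Since d/dtheta undoes antidifferentiation here, F'(theta) = f(theta) is required of F(theta).
Check: d/dtheta[3*(theta**2*atan(theta) + theta + atan(theta))/(4*(theta**2 + 1))] = 3/(2*theta**4 + 4*theta**2 + 2), which equals f(theta).

An antiderivative is F(theta) = 3*(theta**2*atan(theta) + theta + atan(theta))/(4*(theta**2 + 1)).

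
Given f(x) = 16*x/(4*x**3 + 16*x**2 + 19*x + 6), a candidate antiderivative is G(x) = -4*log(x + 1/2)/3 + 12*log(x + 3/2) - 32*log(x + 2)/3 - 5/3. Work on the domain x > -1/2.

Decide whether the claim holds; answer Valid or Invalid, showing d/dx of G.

Valid. The derivative of G reproduces f.

d/dx[G] = 16*x/(4*x**3 + 16*x**2 + 19*x + 6)
This equals f(x) exactly, so the claim holds.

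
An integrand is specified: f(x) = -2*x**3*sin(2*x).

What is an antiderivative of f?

An antiderivative F(x) passes only if d/dx[F] lands on f(x) exactly.
Check: d/dx[x**3*cos(2*x) - 3*x**2*sin(2*x)/2 - 3*x*cos(2*x)/2 + 3*sin(2*x)/4] = -2*x**3*sin(2*x) = f(x).

An antiderivative is F(x) = x**3*cos(2*x) - 3*x**2*sin(2*x)/2 - 3*x*cos(2*x)/2 + 3*sin(2*x)/4.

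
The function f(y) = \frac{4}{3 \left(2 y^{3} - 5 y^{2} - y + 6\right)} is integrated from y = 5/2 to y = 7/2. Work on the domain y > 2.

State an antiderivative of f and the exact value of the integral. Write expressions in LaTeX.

Factor the denominator (3 \left(y - 2\right) \left(y + 1\right) \left(2 y - 3\right)) and decompose: f = - \frac{16}{15 \left(2 y - 3\right)} + \frac{4}{45 \left(y + 1\right)} + \frac{4}{9 \left(y - 2\right)}; each piece integrates to a log, atan, or power term.
F(y) = \frac{4 \left(5 \log{\left(y - 2 \right)} - 6 \log{\left(y - \frac{3}{2} \right)} + \log{\left(y + 1 \right)}\right)}{45} is an antiderivative of f.
Check: d/dy[\frac{4 \left(5 \log{\left(y - 2 \right)} - 6 \log{\left(y - \frac{3}{2} \right)} + \log{\left(y + 1 \right)}\right)}{45}] = \frac{4}{6 y^{3} - 15 y^{2} - 3 y + 18}, which equals f(y).
F(7/2) = - \frac{8 \log{\left(2 \right)}}{15} + \frac{4 \log{\left(\frac{9}{2} \right)}}{45} + \frac{4 \log{\left(\frac{3}{2} \right)}}{9}; F(5/2) = - \frac{4 \log{\left(2 \right)}}{9} + \frac{4 \log{\left(\frac{7}{2} \right)}}{45}.
Integral = F(7/2) - F(5/2) = - \frac{4 \log{\left(\frac{7}{2} \right)}}{45} - \frac{4 \log{\left(2 \right)}}{45} + \frac{4 \log{\left(\frac{9}{2} \right)}}{45} + \frac{4 \log{\left(\frac{3}{2} \right)}}{9}.

Antiderivative: F(y) = \frac{4 \left(5 \log{\left(y - 2 \right)} - 6 \log{\left(y - \frac{3}{2} \right)} + \log{\left(y + 1 \right)}\right)}{45}; value = - \frac{4 \log{\left(\frac{7}{2} \right)}}{45} - \frac{4 \log{\left(2 \right)}}{45} + \frac{4 \log{\left(\frac{9}{2} \right)}}{45} + \frac{4 \log{\left(\frac{3}{2} \right)}}{9}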